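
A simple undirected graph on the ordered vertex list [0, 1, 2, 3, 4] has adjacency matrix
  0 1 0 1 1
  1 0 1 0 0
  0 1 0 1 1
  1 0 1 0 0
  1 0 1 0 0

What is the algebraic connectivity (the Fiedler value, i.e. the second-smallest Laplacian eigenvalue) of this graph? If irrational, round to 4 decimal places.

Reading degrees in the order [0, 1, 2, 3, 4] gives [3, 2, 3, 2, 2]; set D = diag(3, 2, 3, 2, 2) and form L = D - A. The smallest Laplacian eigenvalue is always 0. The next one, lambda_2 = 2, measures how hard the graph is to disconnect: larger values mean better connectivity.

2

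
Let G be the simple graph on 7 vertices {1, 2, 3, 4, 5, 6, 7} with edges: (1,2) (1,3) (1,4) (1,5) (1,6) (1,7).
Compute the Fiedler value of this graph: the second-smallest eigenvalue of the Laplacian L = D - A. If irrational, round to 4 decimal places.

1

With the vertex order [1, 2, 3, 4, 5, 6, 7], the degrees are [6, 1, 1, 1, 1, 1, 1], giving D = diag(6, 1, 1, 1, 1, 1, 1) and L = D - A. The sorted Laplacian eigenvalues are [0, 1, 1, 1, 1, 1, 7]; the algebraic connectivity is the second entry, 1. The eigenvalues sum to 12, which equals trace(L) = 2|E|.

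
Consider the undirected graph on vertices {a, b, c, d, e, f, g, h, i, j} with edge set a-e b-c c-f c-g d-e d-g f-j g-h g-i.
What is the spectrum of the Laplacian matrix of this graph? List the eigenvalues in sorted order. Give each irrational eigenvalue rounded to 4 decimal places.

With the vertex order [a, b, c, d, e, f, g, h, i, j], the degrees are [1, 1, 3, 2, 2, 2, 4, 1, 1, 1], giving D = diag(1, 1, 3, 2, 2, 2, 4, 1, 1, 1) and L = D - A. The multiplicity of 0 as a Laplacian eigenvalue equals the number of connected components. The single zero eigenvalue shows the graph is connected. There is one zero in the spectrum, matching the 1 component. The largest eigenvalue, 5.3472, is at most the vertex count 10.

[0, 0.1861, 0.4111, 0.6824, 1, 1.4697, 2.1671, 3.0584, 3.6781, 5.3472]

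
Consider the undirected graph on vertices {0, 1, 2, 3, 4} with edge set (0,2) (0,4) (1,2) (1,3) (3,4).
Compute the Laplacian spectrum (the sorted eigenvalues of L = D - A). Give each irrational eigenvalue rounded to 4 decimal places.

[0, 1.3820, 1.3820, 3.6180, 3.6180]

Reading degrees in the order [0, 1, 2, 3, 4] gives [2, 2, 2, 2, 2]; set D = diag(2, 2, 2, 2, 2) and form L = D - A. Diagonalising L (or applying a numerical eigensolver to the 5x5 matrix) gives the spectrum above.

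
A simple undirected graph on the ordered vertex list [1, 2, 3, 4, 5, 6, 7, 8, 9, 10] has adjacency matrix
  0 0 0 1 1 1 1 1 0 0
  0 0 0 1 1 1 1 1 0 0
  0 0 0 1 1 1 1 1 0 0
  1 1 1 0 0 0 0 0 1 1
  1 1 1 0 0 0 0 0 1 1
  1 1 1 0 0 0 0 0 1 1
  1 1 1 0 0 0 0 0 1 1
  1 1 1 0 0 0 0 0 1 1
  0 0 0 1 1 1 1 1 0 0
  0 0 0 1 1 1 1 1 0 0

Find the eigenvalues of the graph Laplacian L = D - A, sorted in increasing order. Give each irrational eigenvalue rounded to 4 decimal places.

[0, 5, 5, 5, 5, 5, 5, 5, 5, 10]

Reading degrees in the order [1, 2, 3, 4, 5, 6, 7, 8, 9, 10] gives [5, 5, 5, 5, 5, 5, 5, 5, 5, 5]; set D = diag(5, 5, 5, 5, 5, 5, 5, 5, 5, 5) and form L = D - A. Diagonalising L (or applying a numerical eigensolver to the 10x10 matrix) gives the spectrum above.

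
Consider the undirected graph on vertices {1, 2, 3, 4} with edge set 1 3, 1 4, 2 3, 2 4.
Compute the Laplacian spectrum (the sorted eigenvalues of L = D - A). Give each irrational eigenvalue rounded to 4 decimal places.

Each diagonal entry of L is the vertex degree and each off-diagonal entry is -1 where an edge is present, 0 otherwise; in the order [1, 2, 3, 4] the diagonal is [2, 2, 2, 2]. The multiplicity of 0 as a Laplacian eigenvalue equals the number of connected components.

[0, 2, 2, 4]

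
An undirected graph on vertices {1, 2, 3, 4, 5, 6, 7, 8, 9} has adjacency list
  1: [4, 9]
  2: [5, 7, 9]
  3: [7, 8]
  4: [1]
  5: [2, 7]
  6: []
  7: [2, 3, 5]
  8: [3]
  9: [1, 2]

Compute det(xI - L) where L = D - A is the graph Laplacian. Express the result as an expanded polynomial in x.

x^9 - 16x^8 + 102x^7 - 330x^6 + 570x^5 - 504x^4 + 197x^3 - 24x^2

Reading degrees in the order [1, 2, 3, 4, 5, 6, 7, 8, 9] gives [2, 3, 2, 1, 2, 0, 3, 1, 2]; set D = diag(2, 3, 2, 1, 2, 0, 3, 1, 2) and form L = D - A. Computing det(xI - L) by cofactor expansion (or equivalently via sum-over-permutations) gives x^9 - 16x^8 + 102x^7 - 330x^6 + 570x^5 - 504x^4 + 197x^3 - 24x^2. Since p(0) = det(-L) = 0, x divides p(x). The eigenvalues sum to 16, which equals trace(L) = 2|E|. The largest eigenvalue, 4.4763, is at most the vertex count 9.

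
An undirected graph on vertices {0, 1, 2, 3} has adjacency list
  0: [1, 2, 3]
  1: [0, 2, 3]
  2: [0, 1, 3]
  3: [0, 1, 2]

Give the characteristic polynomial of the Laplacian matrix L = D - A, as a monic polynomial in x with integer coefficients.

x^4 - 12x^3 + 48x^2 - 64x

Each diagonal entry of L is the vertex degree and each off-diagonal entry is -1 where an edge is present, 0 otherwise; in the order [0, 1, 2, 3] the diagonal is [3, 3, 3, 3]. The eigenvalues of L are [0, 4, 4, 4]; the characteristic polynomial is the product of (x - lambda_i), which multiplies out to x^4 - 12x^3 + 48x^2 - 64x. The coefficient of x^3 equals -trace(L) = -12, matching the sum of degrees. The largest eigenvalue, 4, is at most the vertex count 4. By the matrix-tree theorem the graph has (1/4) * product of the nonzero eigenvalues = 16 spanning trees.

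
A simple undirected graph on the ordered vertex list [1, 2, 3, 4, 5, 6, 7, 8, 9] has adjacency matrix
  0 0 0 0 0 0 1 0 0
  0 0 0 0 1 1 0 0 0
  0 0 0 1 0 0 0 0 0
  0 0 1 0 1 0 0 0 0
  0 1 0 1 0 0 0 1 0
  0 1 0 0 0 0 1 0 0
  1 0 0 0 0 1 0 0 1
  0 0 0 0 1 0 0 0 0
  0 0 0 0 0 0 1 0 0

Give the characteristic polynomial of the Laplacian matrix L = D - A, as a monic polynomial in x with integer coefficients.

Reading degrees in the order [1, 2, 3, 4, 5, 6, 7, 8, 9] gives [1, 2, 1, 2, 3, 2, 3, 1, 1]; set D = diag(1, 2, 1, 2, 3, 2, 3, 1, 1) and form L = D - A. L has integer entries, so p(x) = det(xI - L) has integer coefficients. Expanding the determinant yields x^9 - 16x^8 + 103x^7 - 344x^6 + 643x^5 - 678x^4 + 386x^3 - 104x^2 + 9x. The coefficient of x^8 equals -trace(L) = -16, matching the sum of degrees.

x^9 - 16x^8 + 103x^7 - 344x^6 + 643x^5 - 678x^4 + 386x^3 - 104x^2 + 9x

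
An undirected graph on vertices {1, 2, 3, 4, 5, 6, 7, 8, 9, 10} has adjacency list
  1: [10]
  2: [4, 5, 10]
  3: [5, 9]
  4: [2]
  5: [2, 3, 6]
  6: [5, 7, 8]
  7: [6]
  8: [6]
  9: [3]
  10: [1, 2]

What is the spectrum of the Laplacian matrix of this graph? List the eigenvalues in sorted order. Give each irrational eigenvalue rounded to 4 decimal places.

Reading degrees in the order [1, 2, 3, 4, 5, 6, 7, 8, 9, 10] gives [1, 3, 2, 1, 3, 3, 1, 1, 1, 2]; set D = diag(1, 3, 2, 1, 3, 3, 1, 1, 1, 2) and form L = D - A. The multiplicity of 0 as a Laplacian eigenvalue equals the number of connected components. The single zero eigenvalue shows the graph is connected. By the matrix-tree theorem the graph has (1/10) * product of the nonzero eigenvalues = 1 spanning tree. There is one zero in the spectrum, matching the 1 component.

[0, 0.2076, 0.3326, 0.6394, 1, 1.7049, 2.2883, 3.0761, 3.8552, 4.8958]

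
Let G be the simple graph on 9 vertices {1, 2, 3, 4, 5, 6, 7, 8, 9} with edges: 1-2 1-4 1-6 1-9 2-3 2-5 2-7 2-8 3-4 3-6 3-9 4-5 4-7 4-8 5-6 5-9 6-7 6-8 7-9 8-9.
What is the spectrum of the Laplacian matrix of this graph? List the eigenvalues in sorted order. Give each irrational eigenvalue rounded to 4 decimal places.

Reading degrees in the order [1, 2, 3, 4, 5, 6, 7, 8, 9] gives [4, 5, 4, 5, 4, 5, 4, 4, 5]; set D = diag(4, 5, 4, 5, 4, 5, 4, 4, 5) and form L = D - A. Diagonalising L (or applying a numerical eigensolver to the 9x9 matrix) gives the spectrum above.

[0, 4, 4, 4, 4, 5, 5, 5, 9]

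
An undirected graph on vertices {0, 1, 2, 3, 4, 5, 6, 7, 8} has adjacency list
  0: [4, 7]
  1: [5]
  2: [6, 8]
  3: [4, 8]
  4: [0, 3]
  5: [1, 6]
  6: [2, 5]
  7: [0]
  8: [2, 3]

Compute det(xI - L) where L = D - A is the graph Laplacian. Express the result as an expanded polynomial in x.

Reading degrees in the order [0, 1, 2, 3, 4, 5, 6, 7, 8] gives [2, 1, 2, 2, 2, 2, 2, 1, 2]; set D = diag(2, 1, 2, 2, 2, 2, 2, 1, 2) and form L = D - A. L has integer entries, so p(x) = det(xI - L) has integer coefficients. Expanding the determinant yields x^9 - 16x^8 + 105x^7 - 364x^6 + 715x^5 - 792x^4 + 462x^3 - 120x^2 + 9x. Since p(0) = det(-L) = 0, x divides p(x). By the matrix-tree theorem the graph has (1/9) * product of the nonzero eigenvalues = 1 spanning tree. The eigenvalues sum to 16, which equals trace(L) = 2|E|.

x^9 - 16x^8 + 105x^7 - 364x^6 + 715x^5 - 792x^4 + 462x^3 - 120x^2 + 9x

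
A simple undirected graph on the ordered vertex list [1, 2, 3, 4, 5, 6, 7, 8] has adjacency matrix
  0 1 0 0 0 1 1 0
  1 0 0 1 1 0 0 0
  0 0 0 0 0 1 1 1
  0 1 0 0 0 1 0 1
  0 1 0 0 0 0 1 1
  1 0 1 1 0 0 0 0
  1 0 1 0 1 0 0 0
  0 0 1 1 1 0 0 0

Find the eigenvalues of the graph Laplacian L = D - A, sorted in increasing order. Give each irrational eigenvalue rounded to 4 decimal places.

With the vertex order [1, 2, 3, 4, 5, 6, 7, 8], the degrees are [3, 3, 3, 3, 3, 3, 3, 3], giving D = diag(3, 3, 3, 3, 3, 3, 3, 3) and L = D - A. The multiplicity of 0 as a Laplacian eigenvalue equals the number of connected components. The eigenvalues sum to 24, which equals trace(L) = 2|E|.

[0, 2, 2, 2, 4, 4, 4, 6]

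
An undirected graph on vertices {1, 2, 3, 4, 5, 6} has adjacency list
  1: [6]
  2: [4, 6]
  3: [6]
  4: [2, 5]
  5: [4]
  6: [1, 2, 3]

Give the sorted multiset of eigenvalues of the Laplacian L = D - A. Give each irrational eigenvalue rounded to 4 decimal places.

[0, 0.3249, 1, 1.4608, 3, 4.2143]

Each diagonal entry of L is the vertex degree and each off-diagonal entry is -1 where an edge is present, 0 otherwise; in the order [1, 2, 3, 4, 5, 6] the diagonal is [1, 2, 1, 2, 1, 3]. Diagonalising L (or applying a numerical eigensolver to the 6x6 matrix) gives the spectrum above. The single zero eigenvalue shows the graph is connected. The eigenvalues sum to 10, which equals trace(L) = 2|E|.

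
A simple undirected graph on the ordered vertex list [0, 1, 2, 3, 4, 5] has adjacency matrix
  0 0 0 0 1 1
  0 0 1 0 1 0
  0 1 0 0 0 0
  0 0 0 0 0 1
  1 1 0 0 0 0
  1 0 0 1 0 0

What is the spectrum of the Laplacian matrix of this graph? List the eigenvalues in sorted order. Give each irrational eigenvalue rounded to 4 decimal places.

Each diagonal entry of L is the vertex degree and each off-diagonal entry is -1 where an edge is present, 0 otherwise; in the order [0, 1, 2, 3, 4, 5] the diagonal is [2, 2, 1, 1, 2, 2]. L is symmetric positive semidefinite, so every eigenvalue is real and nonnegative.

[0, 0.2679, 1, 2, 3, 3.7321]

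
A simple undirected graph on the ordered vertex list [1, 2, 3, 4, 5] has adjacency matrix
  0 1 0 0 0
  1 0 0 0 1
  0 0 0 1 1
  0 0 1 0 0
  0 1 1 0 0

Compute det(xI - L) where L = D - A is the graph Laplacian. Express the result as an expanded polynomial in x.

x^5 - 8x^4 + 21x^3 - 20x^2 + 5x

Reading degrees in the order [1, 2, 3, 4, 5] gives [1, 2, 2, 1, 2]; set D = diag(1, 2, 2, 1, 2) and form L = D - A. L has integer entries, so p(x) = det(xI - L) has integer coefficients. Expanding the determinant yields x^5 - 8x^4 + 21x^3 - 20x^2 + 5x. Since p(0) = det(-L) = 0, x divides p(x). By the matrix-tree theorem the graph has (1/5) * product of the nonzero eigenvalues = 1 spanning tree.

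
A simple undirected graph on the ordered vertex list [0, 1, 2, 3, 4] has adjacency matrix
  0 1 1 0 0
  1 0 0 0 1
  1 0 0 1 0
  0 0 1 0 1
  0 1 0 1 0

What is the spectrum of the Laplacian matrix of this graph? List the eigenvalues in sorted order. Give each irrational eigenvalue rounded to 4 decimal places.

With the vertex order [0, 1, 2, 3, 4], the degrees are [2, 2, 2, 2, 2], giving D = diag(2, 2, 2, 2, 2) and L = D - A. L is symmetric positive semidefinite, so every eigenvalue is real and nonnegative. The largest eigenvalue, 3.6180, is at most the vertex count 5. By the matrix-tree theorem the graph has (1/5) * product of the nonzero eigenvalues = 5 spanning trees.

[0, 1.3820, 1.3820, 3.6180, 3.6180]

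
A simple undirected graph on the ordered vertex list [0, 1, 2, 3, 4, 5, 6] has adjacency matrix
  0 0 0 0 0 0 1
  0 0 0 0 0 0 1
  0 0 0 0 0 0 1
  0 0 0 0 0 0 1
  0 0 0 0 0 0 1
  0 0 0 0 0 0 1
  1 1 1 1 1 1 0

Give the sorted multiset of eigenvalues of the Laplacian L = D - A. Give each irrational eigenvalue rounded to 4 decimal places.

[0, 1, 1, 1, 1, 1, 7]

Each diagonal entry of L is the vertex degree and each off-diagonal entry is -1 where an edge is present, 0 otherwise; in the order [0, 1, 2, 3, 4, 5, 6] the diagonal is [1, 1, 1, 1, 1, 1, 6]. Diagonalising L (or applying a numerical eigensolver to the 7x7 matrix) gives the spectrum above. There is one zero in the spectrum, matching the 1 component. The eigenvalues sum to 12, which equals trace(L) = 2|E|.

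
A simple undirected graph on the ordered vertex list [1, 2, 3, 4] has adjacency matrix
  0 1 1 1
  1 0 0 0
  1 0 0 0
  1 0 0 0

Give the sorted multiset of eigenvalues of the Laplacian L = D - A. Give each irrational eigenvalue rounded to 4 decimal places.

With the vertex order [1, 2, 3, 4], the degrees are [3, 1, 1, 1], giving D = diag(3, 1, 1, 1) and L = D - A. The multiplicity of 0 as a Laplacian eigenvalue equals the number of connected components.

[0, 1, 1, 4]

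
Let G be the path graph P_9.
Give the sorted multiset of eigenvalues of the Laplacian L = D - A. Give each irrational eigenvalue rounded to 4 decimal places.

The graph has 9 vertices and degree multiset [2, 2, 2, 2, 2, 2, 2, 1, 1]; D is the diagonal matrix of degrees and L = D - A. Diagonalising L (or applying a numerical eigensolver to the 9x9 matrix) gives the spectrum above. There is one zero in the spectrum, matching the 1 component. The largest eigenvalue, 3.8794, is at most the vertex count 9.

[0, 0.1206, 0.4679, 1, 1.6527, 2.3473, 3, 3.5321, 3.8794]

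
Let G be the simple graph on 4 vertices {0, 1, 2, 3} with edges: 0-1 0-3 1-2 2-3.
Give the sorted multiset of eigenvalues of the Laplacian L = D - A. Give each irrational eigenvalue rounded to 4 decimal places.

With the vertex order [0, 1, 2, 3], the degrees are [2, 2, 2, 2], giving D = diag(2, 2, 2, 2) and L = D - A. L is symmetric positive semidefinite, so every eigenvalue is real and nonnegative. There is one zero in the spectrum, matching the 1 component. The eigenvalues sum to 8, which equals trace(L) = 2|E|.

[0, 2, 2, 4]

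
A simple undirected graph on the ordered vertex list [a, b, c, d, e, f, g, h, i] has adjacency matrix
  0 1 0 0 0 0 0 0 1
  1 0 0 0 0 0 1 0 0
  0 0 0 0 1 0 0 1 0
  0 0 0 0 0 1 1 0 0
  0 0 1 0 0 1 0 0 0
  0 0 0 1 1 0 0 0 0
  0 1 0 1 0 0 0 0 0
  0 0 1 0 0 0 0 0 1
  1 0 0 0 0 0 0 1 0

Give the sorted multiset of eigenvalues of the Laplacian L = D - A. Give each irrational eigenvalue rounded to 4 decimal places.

[0, 0.4679, 0.4679, 1.6527, 1.6527, 3, 3, 3.8794, 3.8794]

Each diagonal entry of L is the vertex degree and each off-diagonal entry is -1 where an edge is present, 0 otherwise; in the order [a, b, c, d, e, f, g, h, i] the diagonal is [2, 2, 2, 2, 2, 2, 2, 2, 2]. Since every row of L sums to 0, the all-ones vector is in the kernel and 0 is an eigenvalue. The eigenvalues sum to 18, which equals trace(L) = 2|E|. By the matrix-tree theorem the graph has (1/9) * product of the nonzero eigenvalues = 9 spanning trees.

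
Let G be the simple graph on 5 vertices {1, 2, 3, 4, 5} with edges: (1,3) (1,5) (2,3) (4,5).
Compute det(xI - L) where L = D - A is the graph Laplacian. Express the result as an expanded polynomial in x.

x^5 - 8x^4 + 21x^3 - 20x^2 + 5x

With the vertex order [1, 2, 3, 4, 5], the degrees are [2, 1, 2, 1, 2], giving D = diag(2, 1, 2, 1, 2) and L = D - A. Computing det(xI - L) by cofactor expansion (or equivalently via sum-over-permutations) gives x^5 - 8x^4 + 21x^3 - 20x^2 + 5x. Since p(0) = det(-L) = 0, x divides p(x). There is one zero in the spectrum, matching the 1 component.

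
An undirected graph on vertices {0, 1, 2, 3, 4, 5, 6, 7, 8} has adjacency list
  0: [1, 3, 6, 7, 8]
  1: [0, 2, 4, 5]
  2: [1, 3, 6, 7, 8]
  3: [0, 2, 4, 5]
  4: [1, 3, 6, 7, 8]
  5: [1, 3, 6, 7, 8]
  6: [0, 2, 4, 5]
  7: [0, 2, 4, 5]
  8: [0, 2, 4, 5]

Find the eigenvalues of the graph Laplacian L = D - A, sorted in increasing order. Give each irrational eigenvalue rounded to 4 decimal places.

Each diagonal entry of L is the vertex degree and each off-diagonal entry is -1 where an edge is present, 0 otherwise; in the order [0, 1, 2, 3, 4, 5, 6, 7, 8] the diagonal is [5, 4, 5, 4, 5, 5, 4, 4, 4]. L is symmetric positive semidefinite, so every eigenvalue is real and nonnegative. The single zero eigenvalue shows the graph is connected. The largest eigenvalue, 9, is at most the vertex count 9. The eigenvalues sum to 40, which equals trace(L) = 2|E|.

[0, 4, 4, 4, 4, 5, 5, 5, 9]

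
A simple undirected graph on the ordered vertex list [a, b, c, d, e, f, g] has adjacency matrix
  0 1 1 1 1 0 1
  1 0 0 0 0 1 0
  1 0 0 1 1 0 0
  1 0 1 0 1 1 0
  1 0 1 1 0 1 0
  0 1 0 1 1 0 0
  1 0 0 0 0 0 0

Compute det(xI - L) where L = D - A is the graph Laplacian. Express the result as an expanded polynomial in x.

x^7 - 22x^6 + 191x^5 - 828x^4 + 1861x^3 - 2016x^2 + 805x

Reading degrees in the order [a, b, c, d, e, f, g] gives [5, 2, 3, 4, 4, 3, 1]; set D = diag(5, 2, 3, 4, 4, 3, 1) and form L = D - A. Computing det(xI - L) by cofactor expansion (or equivalently via sum-over-permutations) gives x^7 - 22x^6 + 191x^5 - 828x^4 + 1861x^3 - 2016x^2 + 805x. Since p(0) = det(-L) = 0, x divides p(x).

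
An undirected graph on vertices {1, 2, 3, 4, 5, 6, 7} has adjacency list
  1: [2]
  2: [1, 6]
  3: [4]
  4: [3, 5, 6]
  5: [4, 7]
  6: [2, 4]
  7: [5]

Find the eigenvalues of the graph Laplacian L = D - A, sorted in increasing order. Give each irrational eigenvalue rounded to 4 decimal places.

[0, 0.2603, 0.6262, 1.4055, 2.2742, 3.0996, 4.3342]

Reading degrees in the order [1, 2, 3, 4, 5, 6, 7] gives [1, 2, 1, 3, 2, 2, 1]; set D = diag(1, 2, 1, 3, 2, 2, 1) and form L = D - A. The multiplicity of 0 as a Laplacian eigenvalue equals the number of connected components. There is one zero in the spectrum, matching the 1 component.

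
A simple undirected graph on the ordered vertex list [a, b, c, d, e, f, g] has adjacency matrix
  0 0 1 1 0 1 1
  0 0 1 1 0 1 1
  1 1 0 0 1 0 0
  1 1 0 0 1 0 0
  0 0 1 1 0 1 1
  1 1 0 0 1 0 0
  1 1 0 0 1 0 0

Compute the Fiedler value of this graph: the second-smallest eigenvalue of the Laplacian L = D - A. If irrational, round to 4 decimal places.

Reading degrees in the order [a, b, c, d, e, f, g] gives [4, 4, 3, 3, 4, 3, 3]; set D = diag(4, 4, 3, 3, 4, 3, 3) and form L = D - A. The smallest Laplacian eigenvalue is always 0. The next one, lambda_2 = 3, measures how hard the graph is to disconnect: larger values mean better connectivity. By the matrix-tree theorem the graph has (1/7) * product of the nonzero eigenvalues = 432 spanning trees. The largest eigenvalue, 7, is at most the vertex count 7.

3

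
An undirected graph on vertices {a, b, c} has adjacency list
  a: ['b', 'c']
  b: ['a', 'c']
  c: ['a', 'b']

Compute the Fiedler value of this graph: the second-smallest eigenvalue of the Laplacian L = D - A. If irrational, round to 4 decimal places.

Reading degrees in the order [a, b, c] gives [2, 2, 2]; set D = diag(2, 2, 2) and form L = D - A. The sorted Laplacian eigenvalues are [0, 3, 3]; the algebraic connectivity is the second entry, 3. By the matrix-tree theorem the graph has (1/3) * product of the nonzero eigenvalues = 3 spanning trees.

3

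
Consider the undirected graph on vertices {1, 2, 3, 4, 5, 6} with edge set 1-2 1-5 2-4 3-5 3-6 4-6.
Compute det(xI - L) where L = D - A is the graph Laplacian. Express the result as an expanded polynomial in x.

x^6 - 12x^5 + 54x^4 - 112x^3 + 105x^2 - 36x

Each diagonal entry of L is the vertex degree and each off-diagonal entry is -1 where an edge is present, 0 otherwise; in the order [1, 2, 3, 4, 5, 6] the diagonal is [2, 2, 2, 2, 2, 2]. L has integer entries, so p(x) = det(xI - L) has integer coefficients. Expanding the determinant yields x^6 - 12x^5 + 54x^4 - 112x^3 + 105x^2 - 36x. The coefficient of x^5 equals -trace(L) = -12, matching the sum of degrees.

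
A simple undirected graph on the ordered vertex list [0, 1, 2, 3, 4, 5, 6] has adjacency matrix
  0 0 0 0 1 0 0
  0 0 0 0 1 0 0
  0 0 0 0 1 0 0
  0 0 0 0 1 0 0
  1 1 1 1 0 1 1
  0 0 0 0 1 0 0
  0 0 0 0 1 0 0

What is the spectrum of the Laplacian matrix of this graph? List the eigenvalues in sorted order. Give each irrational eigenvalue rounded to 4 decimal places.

[0, 1, 1, 1, 1, 1, 7]

With the vertex order [0, 1, 2, 3, 4, 5, 6], the degrees are [1, 1, 1, 1, 6, 1, 1], giving D = diag(1, 1, 1, 1, 6, 1, 1) and L = D - A. Since every row of L sums to 0, the all-ones vector is in the kernel and 0 is an eigenvalue. The eigenvalues sum to 12, which equals trace(L) = 2|E|.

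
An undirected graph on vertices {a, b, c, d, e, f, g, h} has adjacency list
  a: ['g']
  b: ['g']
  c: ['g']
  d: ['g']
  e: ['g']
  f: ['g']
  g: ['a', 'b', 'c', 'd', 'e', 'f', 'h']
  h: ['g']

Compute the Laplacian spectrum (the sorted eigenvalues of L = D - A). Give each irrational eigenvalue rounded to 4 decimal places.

With the vertex order [a, b, c, d, e, f, g, h], the degrees are [1, 1, 1, 1, 1, 1, 7, 1], giving D = diag(1, 1, 1, 1, 1, 1, 7, 1) and L = D - A. Diagonalising L (or applying a numerical eigensolver to the 8x8 matrix) gives the spectrum above.

[0, 1, 1, 1, 1, 1, 1, 8]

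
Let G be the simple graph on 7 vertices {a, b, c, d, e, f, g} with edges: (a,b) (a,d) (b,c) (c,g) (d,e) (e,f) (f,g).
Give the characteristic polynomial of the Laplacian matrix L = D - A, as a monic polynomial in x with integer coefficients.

x^7 - 14x^6 + 77x^5 - 210x^4 + 294x^3 - 196x^2 + 49x

Reading degrees in the order [a, b, c, d, e, f, g] gives [2, 2, 2, 2, 2, 2, 2]; set D = diag(2, 2, 2, 2, 2, 2, 2) and form L = D - A. L has integer entries, so p(x) = det(xI - L) has integer coefficients. Expanding the determinant yields x^7 - 14x^6 + 77x^5 - 210x^4 + 294x^3 - 196x^2 + 49x. The coefficient of x^6 equals -trace(L) = -14, matching the sum of degrees. The largest eigenvalue, 3.8019, is at most the vertex count 7. The eigenvalues sum to 14, which equals trace(L) = 2|E|.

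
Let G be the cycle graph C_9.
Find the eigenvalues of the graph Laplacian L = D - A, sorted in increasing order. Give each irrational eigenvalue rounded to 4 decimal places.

[0, 0.4679, 0.4679, 1.6527, 1.6527, 3, 3, 3.8794, 3.8794]

The graph has 9 vertices and degree multiset [2, 2, 2, 2, 2, 2, 2, 2, 2]; D is the diagonal matrix of degrees and L = D - A. L is symmetric positive semidefinite, so every eigenvalue is real and nonnegative. By the matrix-tree theorem the graph has (1/9) * product of the nonzero eigenvalues = 9 spanning trees.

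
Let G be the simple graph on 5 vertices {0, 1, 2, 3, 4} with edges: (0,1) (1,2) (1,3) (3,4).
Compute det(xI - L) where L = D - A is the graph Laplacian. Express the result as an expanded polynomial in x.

x^5 - 8x^4 + 20x^3 - 18x^2 + 5x

Reading degrees in the order [0, 1, 2, 3, 4] gives [1, 3, 1, 2, 1]; set D = diag(1, 3, 1, 2, 1) and form L = D - A. Computing det(xI - L) by cofactor expansion (or equivalently via sum-over-permutations) gives x^5 - 8x^4 + 20x^3 - 18x^2 + 5x. The coefficient of x^4 equals -trace(L) = -8, matching the sum of degrees.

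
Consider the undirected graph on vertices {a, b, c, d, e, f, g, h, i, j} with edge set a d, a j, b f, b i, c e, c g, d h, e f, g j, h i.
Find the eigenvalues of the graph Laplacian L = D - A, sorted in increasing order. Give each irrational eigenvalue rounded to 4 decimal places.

With the vertex order [a, b, c, d, e, f, g, h, i, j], the degrees are [2, 2, 2, 2, 2, 2, 2, 2, 2, 2], giving D = diag(2, 2, 2, 2, 2, 2, 2, 2, 2, 2) and L = D - A. L is symmetric positive semidefinite, so every eigenvalue is real and nonnegative. By the matrix-tree theorem the graph has (1/10) * product of the nonzero eigenvalues = 10 spanning trees.

[0, 0.3820, 0.3820, 1.3820, 1.3820, 2.6180, 2.6180, 3.6180, 3.6180, 4]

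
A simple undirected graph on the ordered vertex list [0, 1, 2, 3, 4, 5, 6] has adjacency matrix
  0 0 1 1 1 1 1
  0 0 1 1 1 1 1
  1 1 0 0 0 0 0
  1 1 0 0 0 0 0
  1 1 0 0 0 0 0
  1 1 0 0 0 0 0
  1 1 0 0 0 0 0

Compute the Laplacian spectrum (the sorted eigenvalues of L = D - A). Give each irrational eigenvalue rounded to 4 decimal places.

[0, 2, 2, 2, 2, 5, 7]

Each diagonal entry of L is the vertex degree and each off-diagonal entry is -1 where an edge is present, 0 otherwise; in the order [0, 1, 2, 3, 4, 5, 6] the diagonal is [5, 5, 2, 2, 2, 2, 2]. Diagonalising L (or applying a numerical eigensolver to the 7x7 matrix) gives the spectrum above. The single zero eigenvalue shows the graph is connected. There is one zero in the spectrum, matching the 1 component.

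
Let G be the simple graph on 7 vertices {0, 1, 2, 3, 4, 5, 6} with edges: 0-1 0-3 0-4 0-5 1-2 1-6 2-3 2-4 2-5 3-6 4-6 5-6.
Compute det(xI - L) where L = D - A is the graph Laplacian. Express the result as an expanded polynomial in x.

x^7 - 24x^6 + 234x^5 - 1192x^4 + 3357x^3 - 4968x^2 + 3024x

Reading degrees in the order [0, 1, 2, 3, 4, 5, 6] gives [4, 3, 4, 3, 3, 3, 4]; set D = diag(4, 3, 4, 3, 3, 3, 4) and form L = D - A. L has integer entries, so p(x) = det(xI - L) has integer coefficients. Expanding the determinant yields x^7 - 24x^6 + 234x^5 - 1192x^4 + 3357x^3 - 4968x^2 + 3024x. The coefficient of x^6 equals -trace(L) = -24, matching the sum of degrees.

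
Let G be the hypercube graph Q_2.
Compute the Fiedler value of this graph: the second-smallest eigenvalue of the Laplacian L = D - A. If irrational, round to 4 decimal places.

The graph has 4 vertices and degree multiset [2, 2, 2, 2]; D is the diagonal matrix of degrees and L = D - A. The sorted Laplacian eigenvalues are [0, 2, 2, 4]; the algebraic connectivity is the second entry, 2. The largest eigenvalue, 4, is at most the vertex count 4.

2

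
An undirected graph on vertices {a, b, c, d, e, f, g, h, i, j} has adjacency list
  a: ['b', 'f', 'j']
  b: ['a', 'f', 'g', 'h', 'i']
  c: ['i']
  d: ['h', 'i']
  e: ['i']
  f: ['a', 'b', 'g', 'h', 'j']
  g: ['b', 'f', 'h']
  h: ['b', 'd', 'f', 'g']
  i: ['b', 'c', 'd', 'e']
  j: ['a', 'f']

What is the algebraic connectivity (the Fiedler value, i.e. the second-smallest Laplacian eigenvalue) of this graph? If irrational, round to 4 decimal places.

0.4632

Reading degrees in the order [a, b, c, d, e, f, g, h, i, j] gives [3, 5, 1, 2, 1, 5, 3, 4, 4, 2]; set D = diag(3, 5, 1, 2, 1, 5, 3, 4, 4, 2) and form L = D - A. The smallest Laplacian eigenvalue is always 0. The next one, lambda_2 = 0.4632, measures how hard the graph is to disconnect: larger values mean better connectivity.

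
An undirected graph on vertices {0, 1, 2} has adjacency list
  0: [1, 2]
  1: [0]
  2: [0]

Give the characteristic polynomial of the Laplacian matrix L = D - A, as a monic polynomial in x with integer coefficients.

Each diagonal entry of L is the vertex degree and each off-diagonal entry is -1 where an edge is present, 0 otherwise; in the order [0, 1, 2] the diagonal is [2, 1, 1]. The eigenvalues of L are [0, 1, 3]; the characteristic polynomial is the product of (x - lambda_i), which multiplies out to x^3 - 4x^2 + 3x. Since p(0) = det(-L) = 0, x divides p(x).

x^3 - 4x^2 + 3x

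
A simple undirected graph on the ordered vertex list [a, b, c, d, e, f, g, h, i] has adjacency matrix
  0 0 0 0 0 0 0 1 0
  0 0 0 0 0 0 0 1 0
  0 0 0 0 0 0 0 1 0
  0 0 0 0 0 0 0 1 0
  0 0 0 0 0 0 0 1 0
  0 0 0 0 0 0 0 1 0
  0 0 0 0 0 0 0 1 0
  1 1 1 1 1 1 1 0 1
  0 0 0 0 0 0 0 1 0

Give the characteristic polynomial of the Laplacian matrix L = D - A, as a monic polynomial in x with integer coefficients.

Reading degrees in the order [a, b, c, d, e, f, g, h, i] gives [1, 1, 1, 1, 1, 1, 1, 8, 1]; set D = diag(1, 1, 1, 1, 1, 1, 1, 8, 1) and form L = D - A. The eigenvalues of L are [0, 1, 1, 1, 1, 1, 1, 1, 9]; the characteristic polynomial is the product of (x - lambda_i), which multiplies out to x^9 - 16x^8 + 84x^7 - 224x^6 + 350x^5 - 336x^4 + 196x^3 - 64x^2 + 9x. The coefficient of x^8 equals -trace(L) = -16, matching the sum of degrees. By the matrix-tree theorem the graph has (1/9) * product of the nonzero eigenvalues = 1 spanning tree.

x^9 - 16x^8 + 84x^7 - 224x^6 + 350x^5 - 336x^4 + 196x^3 - 64x^2 + 9x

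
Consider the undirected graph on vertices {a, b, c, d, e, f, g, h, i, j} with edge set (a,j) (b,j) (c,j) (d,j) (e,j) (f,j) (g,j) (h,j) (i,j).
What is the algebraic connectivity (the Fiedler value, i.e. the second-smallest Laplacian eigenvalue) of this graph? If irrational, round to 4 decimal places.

1

Reading degrees in the order [a, b, c, d, e, f, g, h, i, j] gives [1, 1, 1, 1, 1, 1, 1, 1, 1, 9]; set D = diag(1, 1, 1, 1, 1, 1, 1, 1, 1, 9) and form L = D - A. The smallest Laplacian eigenvalue is always 0. The next one, lambda_2 = 1, measures how hard the graph is to disconnect: larger values mean better connectivity. The eigenvalues sum to 18, which equals trace(L) = 2|E|. The largest eigenvalue, 10, is at most the vertex count 10.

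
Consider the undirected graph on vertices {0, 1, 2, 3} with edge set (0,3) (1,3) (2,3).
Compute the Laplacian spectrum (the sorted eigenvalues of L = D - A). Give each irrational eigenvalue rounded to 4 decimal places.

[0, 1, 1, 4]

Reading degrees in the order [0, 1, 2, 3] gives [1, 1, 1, 3]; set D = diag(1, 1, 1, 3) and form L = D - A. L is symmetric positive semidefinite, so every eigenvalue is real and nonnegative. The single zero eigenvalue shows the graph is connected. There is one zero in the spectrum, matching the 1 component. The largest eigenvalue, 4, is at most the vertex count 4.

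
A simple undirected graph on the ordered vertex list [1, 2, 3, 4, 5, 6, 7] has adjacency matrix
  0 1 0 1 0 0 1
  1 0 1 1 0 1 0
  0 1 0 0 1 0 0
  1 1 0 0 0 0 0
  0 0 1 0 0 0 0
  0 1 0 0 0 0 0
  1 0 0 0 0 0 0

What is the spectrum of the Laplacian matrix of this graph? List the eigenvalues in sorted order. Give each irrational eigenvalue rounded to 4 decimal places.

Each diagonal entry of L is the vertex degree and each off-diagonal entry is -1 where an edge is present, 0 otherwise; in the order [1, 2, 3, 4, 5, 6, 7] the diagonal is [3, 4, 2, 2, 1, 1, 1]. L is symmetric positive semidefinite, so every eigenvalue is real and nonnegative. By the matrix-tree theorem the graph has (1/7) * product of the nonzero eigenvalues = 3 spanning trees.

[0, 0.4116, 0.7530, 1.4064, 2.4450, 3.8019, 5.1819]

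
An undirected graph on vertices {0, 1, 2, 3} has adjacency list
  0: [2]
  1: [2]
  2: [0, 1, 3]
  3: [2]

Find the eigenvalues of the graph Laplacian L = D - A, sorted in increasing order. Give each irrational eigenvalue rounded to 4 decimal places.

With the vertex order [0, 1, 2, 3], the degrees are [1, 1, 3, 1], giving D = diag(1, 1, 3, 1) and L = D - A. L is symmetric positive semidefinite, so every eigenvalue is real and nonnegative. The single zero eigenvalue shows the graph is connected. There is one zero in the spectrum, matching the 1 component.

[0, 1, 1, 4]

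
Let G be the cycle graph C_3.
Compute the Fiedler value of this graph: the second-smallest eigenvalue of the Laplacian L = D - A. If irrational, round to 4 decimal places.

The graph has 3 vertices and degree multiset [2, 2, 2]; D is the diagonal matrix of degrees and L = D - A. Computing the eigenvalues of L and sorting gives [0, 3, 3]. The Fiedler value lambda_2 = 3 is strictly positive, so the graph is connected.

3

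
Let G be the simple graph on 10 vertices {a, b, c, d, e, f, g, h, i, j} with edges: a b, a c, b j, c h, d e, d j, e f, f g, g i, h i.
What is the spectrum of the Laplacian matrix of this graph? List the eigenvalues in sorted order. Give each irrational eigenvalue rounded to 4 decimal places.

Reading degrees in the order [a, b, c, d, e, f, g, h, i, j] gives [2, 2, 2, 2, 2, 2, 2, 2, 2, 2]; set D = diag(2, 2, 2, 2, 2, 2, 2, 2, 2, 2) and form L = D - A. The multiplicity of 0 as a Laplacian eigenvalue equals the number of connected components. The single zero eigenvalue shows the graph is connected.

[0, 0.3820, 0.3820, 1.3820, 1.3820, 2.6180, 2.6180, 3.6180, 3.6180, 4]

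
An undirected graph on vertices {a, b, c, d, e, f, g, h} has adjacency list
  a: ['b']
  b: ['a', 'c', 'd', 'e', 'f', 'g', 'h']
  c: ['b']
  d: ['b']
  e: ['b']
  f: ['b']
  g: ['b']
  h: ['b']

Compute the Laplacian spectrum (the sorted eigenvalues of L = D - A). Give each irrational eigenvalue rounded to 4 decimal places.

Reading degrees in the order [a, b, c, d, e, f, g, h] gives [1, 7, 1, 1, 1, 1, 1, 1]; set D = diag(1, 7, 1, 1, 1, 1, 1, 1) and form L = D - A. L is symmetric positive semidefinite, so every eigenvalue is real and nonnegative. The largest eigenvalue, 8, is at most the vertex count 8.

[0, 1, 1, 1, 1, 1, 1, 8]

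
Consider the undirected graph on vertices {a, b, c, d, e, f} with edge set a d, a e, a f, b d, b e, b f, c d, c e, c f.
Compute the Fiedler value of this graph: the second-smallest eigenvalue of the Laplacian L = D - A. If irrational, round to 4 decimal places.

Reading degrees in the order [a, b, c, d, e, f] gives [3, 3, 3, 3, 3, 3]; set D = diag(3, 3, 3, 3, 3, 3) and form L = D - A. The smallest Laplacian eigenvalue is always 0. The next one, lambda_2 = 3, measures how hard the graph is to disconnect: larger values mean better connectivity.

3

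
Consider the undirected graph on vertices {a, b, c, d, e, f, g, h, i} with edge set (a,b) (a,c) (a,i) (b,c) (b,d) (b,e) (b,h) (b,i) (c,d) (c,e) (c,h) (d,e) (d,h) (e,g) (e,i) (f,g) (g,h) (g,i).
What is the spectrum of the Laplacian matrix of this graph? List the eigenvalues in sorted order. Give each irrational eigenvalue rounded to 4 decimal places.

Reading degrees in the order [a, b, c, d, e, f, g, h, i] gives [3, 6, 5, 4, 5, 1, 4, 4, 4]; set D = diag(3, 6, 5, 4, 5, 1, 4, 4, 4) and form L = D - A. Since every row of L sums to 0, the all-ones vector is in the kernel and 0 is an eigenvalue. There is one zero in the spectrum, matching the 1 component.

[0, 0.7999, 2.5887, 3.2594, 4.2409, 5.3723, 5.7056, 6.7262, 7.3070]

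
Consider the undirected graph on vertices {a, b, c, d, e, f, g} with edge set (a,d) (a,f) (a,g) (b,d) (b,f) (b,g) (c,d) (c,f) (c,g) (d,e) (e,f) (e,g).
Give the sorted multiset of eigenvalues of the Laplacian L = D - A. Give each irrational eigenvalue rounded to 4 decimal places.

With the vertex order [a, b, c, d, e, f, g], the degrees are [3, 3, 3, 4, 3, 4, 4], giving D = diag(3, 3, 3, 4, 3, 4, 4) and L = D - A. Since every row of L sums to 0, the all-ones vector is in the kernel and 0 is an eigenvalue. The single zero eigenvalue shows the graph is connected. There is one zero in the spectrum, matching the 1 component.

[0, 3, 3, 3, 4, 4, 7]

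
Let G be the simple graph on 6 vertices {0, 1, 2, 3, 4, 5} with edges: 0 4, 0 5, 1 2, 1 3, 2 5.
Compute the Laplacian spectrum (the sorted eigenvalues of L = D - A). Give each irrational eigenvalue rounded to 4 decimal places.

[0, 0.2679, 1, 2, 3, 3.7321]

Each diagonal entry of L is the vertex degree and each off-diagonal entry is -1 where an edge is present, 0 otherwise; in the order [0, 1, 2, 3, 4, 5] the diagonal is [2, 2, 2, 1, 1, 2]. L is symmetric positive semidefinite, so every eigenvalue is real and nonnegative. There is one zero in the spectrum, matching the 1 component. The eigenvalues sum to 10, which equals trace(L) = 2|E|.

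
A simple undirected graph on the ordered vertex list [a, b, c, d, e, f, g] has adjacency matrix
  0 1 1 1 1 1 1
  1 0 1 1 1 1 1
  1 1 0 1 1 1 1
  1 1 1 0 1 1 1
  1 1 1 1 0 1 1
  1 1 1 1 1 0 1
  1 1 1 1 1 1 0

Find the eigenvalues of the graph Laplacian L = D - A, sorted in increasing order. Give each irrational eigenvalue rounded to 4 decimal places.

Reading degrees in the order [a, b, c, d, e, f, g] gives [6, 6, 6, 6, 6, 6, 6]; set D = diag(6, 6, 6, 6, 6, 6, 6) and form L = D - A. Since every row of L sums to 0, the all-ones vector is in the kernel and 0 is an eigenvalue. The single zero eigenvalue shows the graph is connected. The eigenvalues sum to 42, which equals trace(L) = 2|E|.

[0, 7, 7, 7, 7, 7, 7]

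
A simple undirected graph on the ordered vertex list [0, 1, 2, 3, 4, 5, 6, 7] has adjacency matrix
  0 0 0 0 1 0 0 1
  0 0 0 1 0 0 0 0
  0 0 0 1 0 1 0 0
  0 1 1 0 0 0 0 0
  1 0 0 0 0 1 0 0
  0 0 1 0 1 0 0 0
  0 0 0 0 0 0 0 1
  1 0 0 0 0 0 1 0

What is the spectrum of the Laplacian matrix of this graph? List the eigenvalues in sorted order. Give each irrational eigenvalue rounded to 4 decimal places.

[0, 0.1522, 0.5858, 1.2346, 2, 2.7654, 3.4142, 3.8478]

Each diagonal entry of L is the vertex degree and each off-diagonal entry is -1 where an edge is present, 0 otherwise; in the order [0, 1, 2, 3, 4, 5, 6, 7] the diagonal is [2, 1, 2, 2, 2, 2, 1, 2]. The multiplicity of 0 as a Laplacian eigenvalue equals the number of connected components. The eigenvalues sum to 14, which equals trace(L) = 2|E|.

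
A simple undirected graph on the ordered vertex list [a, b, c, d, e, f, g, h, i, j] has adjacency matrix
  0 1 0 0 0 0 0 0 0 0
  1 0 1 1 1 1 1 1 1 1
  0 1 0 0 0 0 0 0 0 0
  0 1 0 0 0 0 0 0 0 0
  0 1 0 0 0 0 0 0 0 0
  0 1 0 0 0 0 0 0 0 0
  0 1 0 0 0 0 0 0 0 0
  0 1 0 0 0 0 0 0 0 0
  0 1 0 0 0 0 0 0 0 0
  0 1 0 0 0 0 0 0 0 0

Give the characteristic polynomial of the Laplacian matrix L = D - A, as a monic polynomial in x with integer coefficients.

x^10 - 18x^9 + 108x^8 - 336x^7 + 630x^6 - 756x^5 + 588x^4 - 288x^3 + 81x^2 - 10x

Each diagonal entry of L is the vertex degree and each off-diagonal entry is -1 where an edge is present, 0 otherwise; in the order [a, b, c, d, e, f, g, h, i, j] the diagonal is [1, 9, 1, 1, 1, 1, 1, 1, 1, 1]. L has integer entries, so p(x) = det(xI - L) has integer coefficients. Expanding the determinant yields x^10 - 18x^9 + 108x^8 - 336x^7 + 630x^6 - 756x^5 + 588x^4 - 288x^3 + 81x^2 - 10x. Since p(0) = det(-L) = 0, x divides p(x). There is one zero in the spectrum, matching the 1 component.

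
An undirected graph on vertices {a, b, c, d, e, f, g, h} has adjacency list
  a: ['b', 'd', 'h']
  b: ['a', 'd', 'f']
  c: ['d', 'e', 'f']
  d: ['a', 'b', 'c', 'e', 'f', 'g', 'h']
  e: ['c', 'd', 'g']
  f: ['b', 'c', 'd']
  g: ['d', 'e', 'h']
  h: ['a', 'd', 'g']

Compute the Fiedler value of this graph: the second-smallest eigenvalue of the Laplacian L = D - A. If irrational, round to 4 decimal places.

1.7530

Each diagonal entry of L is the vertex degree and each off-diagonal entry is -1 where an edge is present, 0 otherwise; in the order [a, b, c, d, e, f, g, h] the diagonal is [3, 3, 3, 7, 3, 3, 3, 3]. Computing the eigenvalues of L and sorting gives [0, 1.7530, 1.7530, 3.4450, 3.4450, 4.8019, 4.8019, 8]. The Fiedler value lambda_2 = 1.7530 is strictly positive, so the graph is connected.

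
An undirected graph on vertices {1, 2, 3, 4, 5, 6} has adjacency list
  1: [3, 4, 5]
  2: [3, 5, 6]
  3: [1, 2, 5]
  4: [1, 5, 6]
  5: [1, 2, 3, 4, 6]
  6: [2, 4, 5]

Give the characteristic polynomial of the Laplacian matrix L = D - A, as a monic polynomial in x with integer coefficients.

x^6 - 20x^5 + 155x^4 - 580x^3 + 1045x^2 - 726x

With the vertex order [1, 2, 3, 4, 5, 6], the degrees are [3, 3, 3, 3, 5, 3], giving D = diag(3, 3, 3, 3, 5, 3) and L = D - A. L has integer entries, so p(x) = det(xI - L) has integer coefficients. Expanding the determinant yields x^6 - 20x^5 + 155x^4 - 580x^3 + 1045x^2 - 726x. Since p(0) = det(-L) = 0, x divides p(x). There is one zero in the spectrum, matching the 1 component. By the matrix-tree theorem the graph has (1/6) * product of the nonzero eigenvalues = 121 spanning trees.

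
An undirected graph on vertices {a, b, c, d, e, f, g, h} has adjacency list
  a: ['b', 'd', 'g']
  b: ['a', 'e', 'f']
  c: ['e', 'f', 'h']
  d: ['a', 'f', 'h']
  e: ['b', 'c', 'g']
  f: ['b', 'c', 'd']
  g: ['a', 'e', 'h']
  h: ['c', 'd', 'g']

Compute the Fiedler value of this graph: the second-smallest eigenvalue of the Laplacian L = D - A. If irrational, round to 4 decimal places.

With the vertex order [a, b, c, d, e, f, g, h], the degrees are [3, 3, 3, 3, 3, 3, 3, 3], giving D = diag(3, 3, 3, 3, 3, 3, 3, 3) and L = D - A. Computing the eigenvalues of L and sorting gives [0, 2, 2, 2, 4, 4, 4, 6]. The Fiedler value lambda_2 = 2 is strictly positive, so the graph is connected. The largest eigenvalue, 6, is at most the vertex count 8.

2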